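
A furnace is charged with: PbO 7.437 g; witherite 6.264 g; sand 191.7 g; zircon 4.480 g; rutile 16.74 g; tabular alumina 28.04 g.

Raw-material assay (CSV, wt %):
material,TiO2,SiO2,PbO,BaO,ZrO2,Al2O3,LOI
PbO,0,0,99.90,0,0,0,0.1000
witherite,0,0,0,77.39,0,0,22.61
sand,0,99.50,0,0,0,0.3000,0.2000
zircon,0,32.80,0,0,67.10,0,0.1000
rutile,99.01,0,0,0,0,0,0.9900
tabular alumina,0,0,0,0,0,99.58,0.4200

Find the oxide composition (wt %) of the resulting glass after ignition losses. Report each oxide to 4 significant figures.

The intermediate values are shown (rounded to four significant digits) as written. Exact precision is kept throughout. Each reported result takes a single rounding — derived quantities (net glass mass, yield, six oxide percentages, the totals, LOI) are computed from the batch weights per 252.6 g of glass in full float precision as given in either problem or answer.
Mass of each oxide from the mix:
  TiO2: 16.74·0.9901 = 16.57 g
  SiO2: 191.7·0.9950 + 4.480·0.3280 = 192.2 g
  PbO: 7.437·0.9990 = 7.430 g
  BaO: 6.264·0.7739 = 4.848 g
  ZrO2: 4.480·0.6710 = 3.006 g
  Al2O3: 191.7·0.003000 + 28.04·0.9958 = 28.50 g
LOI: 7.437·0.001000 + 6.264·0.2261 + 191.7·0.002000 + 4.480·0.001000 + 16.74·0.009900 + 28.04·0.004200 = 2.095 g
The glass mass, total less LOI, = 254.7 − 2.095 = 252.6 g (= the summed oxide contributions)
percent by weight: oxide/glass ×100

Glass mass = 252.6 g (batch 254.7 − LOI 2.095).
Composition: TiO2 6.562%, SiO2 76.10%, PbO 2.942%, BaO 1.919%, ZrO2 1.190%, Al2O3 11.28%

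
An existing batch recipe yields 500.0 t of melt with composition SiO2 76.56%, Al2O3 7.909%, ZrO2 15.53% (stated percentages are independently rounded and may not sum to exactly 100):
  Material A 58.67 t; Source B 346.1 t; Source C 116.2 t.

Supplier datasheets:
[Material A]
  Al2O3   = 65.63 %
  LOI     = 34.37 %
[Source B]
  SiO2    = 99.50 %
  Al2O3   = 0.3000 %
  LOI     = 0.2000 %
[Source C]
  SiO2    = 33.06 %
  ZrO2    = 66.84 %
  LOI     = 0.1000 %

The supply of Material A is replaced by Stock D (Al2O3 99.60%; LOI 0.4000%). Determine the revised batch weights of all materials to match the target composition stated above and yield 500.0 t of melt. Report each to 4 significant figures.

Values along the way are printed (rounded to four significant digits) as written. Each numeric step maintains exact precision through the solve. A single rounding finalizes each reported number; all derived quantities (totals, LOI, net glass mass, yield, the three compositions) are computed at full float precision from the batch weights on 500.0 t of glass as written in the problem or the answer.
Per-oxide target masses for 500.0 t melt:
  SiO2: 76.56% × 500.0 = 382.8 t
  Al2O3: 7.909% × 500.0 = 39.54 t
  ZrO2: 15.53% × 500.0 = 77.65 t
Mass-balance tally per oxide from the weights as reported, against the basis in use (target by target, the sums agree exact up to rounding of places):
  SiO2: 346.1·0.9950 + 116.2·0.3306 = 382.8 t (target 382.8 t)
  Al2O3: 38.66·0.9960 + 346.1·0.003000 = 39.54 t (target 39.54 t)
  ZrO2: 116.2·0.6684 = 77.67 t (target 77.65 t)
Glass-mass bookkeeping: net batch after ignition = 500.0 t (per-oxide target masses sum to 500.0 t; versus the stated basis of 500.0 t — any gap is answer rounding).
Batch grand total — Σ batch = 501.0 t; ignition loss, Σ(batch × LOI) = 0.9630 t; yield: glass divided by total = 99.81%.

Revised batch per 500.0 t melt:
  Stock D: 38.66 t
  Source B: 346.1 t
  Source C: 116.2 t
Total batch = 501.0 t; LOI loss = 0.9630 t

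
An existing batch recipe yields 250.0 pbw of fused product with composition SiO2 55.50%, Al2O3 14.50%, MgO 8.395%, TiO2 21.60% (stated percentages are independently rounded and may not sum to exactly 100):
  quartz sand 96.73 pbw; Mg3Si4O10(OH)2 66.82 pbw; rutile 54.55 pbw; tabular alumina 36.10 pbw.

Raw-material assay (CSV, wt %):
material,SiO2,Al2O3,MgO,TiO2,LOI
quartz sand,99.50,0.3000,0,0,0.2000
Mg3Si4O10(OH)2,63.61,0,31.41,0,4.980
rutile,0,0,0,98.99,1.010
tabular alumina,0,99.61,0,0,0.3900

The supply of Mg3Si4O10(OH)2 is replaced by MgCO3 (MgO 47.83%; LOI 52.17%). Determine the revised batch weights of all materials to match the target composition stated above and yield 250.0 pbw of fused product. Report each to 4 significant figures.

Revised batch per 250.0 pbw fused product:
  quartz sand: 139.4 pbw
  MgCO3: 43.88 pbw
  rutile: 54.55 pbw
  tabular alumina: 35.97 pbw
Total batch = 273.8 pbw; LOI loss = 23.86 pbw

In-progress results are shown rounded off to 4 significant digits within the worked lines; every computation holds full float precision at every stage; exactly one rounding lands on each reported value; the derived quantities are recomputed in full precision (the four compositions, glass mass, ignition loss, the yield, the totals) starting from the weights per 250.0 pbw of glass, as set out in the question or the answer.
Target masses of each oxide per 250.0 pbw fused product:
  SiO2: 55.50% × 250.0 = 138.8 pbw
  Al2O3: 14.50% × 250.0 = 36.25 pbw
  MgO: 8.395% × 250.0 = 20.99 pbw
  TiO2: 21.60% × 250.0 = 54.00 pbw
Per-oxide balance check per the reported batch figures, under the basis named above (each sum matches its target mass exact up to rounding of places):
  SiO2: 139.4·0.9950 = 138.7 pbw (target 138.8 pbw)
  Al2O3: 139.4·0.003000 + 35.97·0.9961 = 36.25 pbw (target 36.25 pbw)
  MgO: 43.88·0.4783 = 20.99 pbw (target 20.99 pbw)
  TiO2: 54.55·0.9899 = 54.00 pbw (target 54.00 pbw)
Glass mass check: batch total minus LOI = 249.9 pbw (the Σ of target masses is 250.0 pbw; with the basis standing at 250.0 pbw — differing by rounding only).
Summing the batch: Σ batch = 273.8 pbw; ignition loss, Σ(batch × LOI) = 23.86 pbw; the yield ratio, glass ÷ batch: 91.28%.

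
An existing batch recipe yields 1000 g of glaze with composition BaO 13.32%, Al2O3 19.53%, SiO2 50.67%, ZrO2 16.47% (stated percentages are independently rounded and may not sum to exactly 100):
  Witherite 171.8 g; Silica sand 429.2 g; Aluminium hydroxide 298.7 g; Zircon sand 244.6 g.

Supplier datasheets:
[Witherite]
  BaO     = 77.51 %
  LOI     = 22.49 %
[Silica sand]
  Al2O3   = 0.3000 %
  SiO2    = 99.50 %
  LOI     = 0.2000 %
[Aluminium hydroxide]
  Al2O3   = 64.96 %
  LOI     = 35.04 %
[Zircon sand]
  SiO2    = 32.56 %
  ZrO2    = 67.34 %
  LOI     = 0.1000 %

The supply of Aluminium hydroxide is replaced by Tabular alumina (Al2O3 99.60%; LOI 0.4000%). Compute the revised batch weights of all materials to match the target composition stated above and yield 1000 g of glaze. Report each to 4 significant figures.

Mid-chain values are rounded to 4 significant figures as shown — each numeric step carries full float precision at all times — each reported figure includes exactly one rounding. All derived quantities (glass mass, yield, four oxide percentages, totals, LOI) are recomputed from the weighed amounts per 1000 g of glass in full float precision exactly as printed in either problem or answer.
Target oxide masses per 1000 g glaze:
  BaO: 13.32% × 1000 = 133.2 g
  Al2O3: 19.53% × 1000 = 195.3 g
  SiO2: 50.67% × 1000 = 506.7 g
  ZrO2: 16.47% × 1000 = 164.7 g
Per-oxide balance check on the weights just shown, versus the basis set out (every target is met by its sum exact up to rounding of places):
  BaO: 171.8·0.7751 = 133.2 g (target 133.2 g)
  Al2O3: 429.2·0.003000 + 194.8·0.9960 = 195.3 g (target 195.3 g)
  SiO2: 429.2·0.9950 + 244.6·0.3256 = 506.7 g (target 506.7 g)
  ZrO2: 244.6·0.6734 = 164.7 g (target 164.7 g)
Consistency of the glass mass: net batch after ignition = 999.9 g (targets for the oxides total 999.9 g; against the stated basis, 1000 g — any gap is answer rounding).
Summing the batch: Σ batch = 1040 g; the LOI term Σ batch·LOI equals 40.52 g; glass ÷ batch gives a yield of 96.11%.

Revised batch per 1000 g glaze:
  Witherite: 171.8 g
  Silica sand: 429.2 g
  Tabular alumina: 194.8 g
  Zircon sand: 244.6 g
Total batch = 1040 g; LOI loss = 40.52 g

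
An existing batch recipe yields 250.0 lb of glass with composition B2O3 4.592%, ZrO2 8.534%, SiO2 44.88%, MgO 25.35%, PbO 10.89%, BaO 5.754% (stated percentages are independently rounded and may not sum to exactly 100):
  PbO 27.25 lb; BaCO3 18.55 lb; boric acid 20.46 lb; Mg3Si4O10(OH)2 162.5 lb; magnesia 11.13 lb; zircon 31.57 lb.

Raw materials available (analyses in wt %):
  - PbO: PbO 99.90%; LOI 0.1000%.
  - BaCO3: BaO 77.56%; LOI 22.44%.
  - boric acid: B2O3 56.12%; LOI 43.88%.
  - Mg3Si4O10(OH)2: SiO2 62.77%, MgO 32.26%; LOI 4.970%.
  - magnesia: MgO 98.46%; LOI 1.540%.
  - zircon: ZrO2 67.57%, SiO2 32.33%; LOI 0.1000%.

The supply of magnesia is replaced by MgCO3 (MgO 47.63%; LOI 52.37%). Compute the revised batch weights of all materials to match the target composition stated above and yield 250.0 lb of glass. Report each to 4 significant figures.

Every computation maintains exact precision all the way through — the intermediate values are printed with 4-significant-figure rounding across the worked steps; a single rounding yields each reported value — the derived quantities are rebuilt starting from the weights at 250.0 lb of glass at full precision (the six compositions, totals, yield, glass mass, LOI) as set out in question or answer.
Oxide-by-oxide targets in 250.0 lb glass:
  B2O3: 4.592% × 250.0 = 11.48 lb
  ZrO2: 8.534% × 250.0 = 21.34 lb
  SiO2: 44.88% × 250.0 = 112.2 lb
  MgO: 25.35% × 250.0 = 63.38 lb
  PbO: 10.89% × 250.0 = 27.22 lb
  BaO: 5.754% × 250.0 = 14.38 lb
Per-oxide balance check with the batch weights as given, on the stated basis (each sum matches its target mass net of answer rounding effects):
  B2O3: 20.46·0.5612 = 11.48 lb (target 11.48 lb)
  ZrO2: 31.57·0.6757 = 21.33 lb (target 21.34 lb)
  SiO2: 162.5·0.6277 + 31.57·0.3233 = 112.2 lb (target 112.2 lb)
  MgO: 162.5·0.3226 + 23.01·0.4763 = 63.38 lb (target 63.38 lb)
  PbO: 27.25·0.9990 = 27.22 lb (target 27.22 lb)
  BaO: 18.55·0.7756 = 14.39 lb (target 14.38 lb)
Glass mass check: the batch minus its LOI: 250.0 lb (oxide target masses add up to 250.0 lb; stated basis 250.0 lb — deltas are rounding alone).
Total batch = Σ batch = 283.3 lb; LOI loss = Σ batch·LOI = 33.33 lb; the yield ratio, glass ÷ batch: 88.24%.

Revised batch per 250.0 lb glass:
  PbO: 27.25 lb
  BaCO3: 18.55 lb
  boric acid: 20.46 lb
  Mg3Si4O10(OH)2: 162.5 lb
  MgCO3: 23.01 lb
  zircon: 31.57 lb
Total batch = 283.3 lb; LOI loss = 33.33 lb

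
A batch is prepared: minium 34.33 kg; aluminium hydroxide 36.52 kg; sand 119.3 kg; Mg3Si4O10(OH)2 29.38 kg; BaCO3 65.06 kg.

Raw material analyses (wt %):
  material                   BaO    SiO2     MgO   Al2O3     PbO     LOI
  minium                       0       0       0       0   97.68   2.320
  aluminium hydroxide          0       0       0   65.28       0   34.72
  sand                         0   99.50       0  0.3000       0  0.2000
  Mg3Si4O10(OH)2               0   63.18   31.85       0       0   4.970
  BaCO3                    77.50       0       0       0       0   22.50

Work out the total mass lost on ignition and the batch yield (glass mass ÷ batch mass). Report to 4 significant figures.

The working math keeps full precision end to end; working values are displayed, rounded to 4 significant digits, when written out — each reported result is rounded once only — the derived quantities are carried in exact precision (totals, ignition loss, net glass mass, the five compositions, yield) starting from the weights for 254.8 kg of glass, as set out in problem or answer.
Ignition loss by material:
  minium: 34.33 × 0.02320 = 0.7965 kg
  aluminium hydroxide: 36.52 × 0.3472 = 12.68 kg
  sand: 119.3 × 0.002000 = 0.2386 kg
  Mg3Si4O10(OH)2: 29.38 × 0.04970 = 1.460 kg
  BaCO3: 65.06 × 0.2250 = 14.64 kg
Total LOI = 29.81 kg
Glass = batch − LOI = 284.6 − 29.81 = 254.8 kg

LOI loss = 29.81 kg; glass = 254.8 kg; yield = 89.52%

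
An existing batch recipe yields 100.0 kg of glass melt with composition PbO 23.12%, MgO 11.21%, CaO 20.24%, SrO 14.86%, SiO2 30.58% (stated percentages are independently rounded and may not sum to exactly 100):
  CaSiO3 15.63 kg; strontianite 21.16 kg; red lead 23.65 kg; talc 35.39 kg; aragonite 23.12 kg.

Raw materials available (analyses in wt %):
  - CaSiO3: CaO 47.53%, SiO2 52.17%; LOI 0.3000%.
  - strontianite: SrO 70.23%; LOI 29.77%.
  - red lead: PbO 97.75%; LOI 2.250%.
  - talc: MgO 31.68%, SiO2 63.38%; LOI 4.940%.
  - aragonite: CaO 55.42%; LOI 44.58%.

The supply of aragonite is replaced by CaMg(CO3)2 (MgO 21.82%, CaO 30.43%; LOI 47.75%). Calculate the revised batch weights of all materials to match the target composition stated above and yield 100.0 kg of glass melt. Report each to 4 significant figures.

Intermediates are displayed, with 4-significant-digit rounding, in the working. All internal work runs at full precision all the way through. Exactly one rounding goes into each reported value — all derived quantities, including the five compositions, yield, glass mass, ignition loss, the totals, are rebuilt starting from the weights on 100.0 kg of glass in full float precision, as they appear in problem or answer.
The oxide mass targets at 100.0 kg glass melt:
  PbO: 23.12% × 100.0 = 23.12 kg
  MgO: 11.21% × 100.0 = 11.21 kg
  CaO: 20.24% × 100.0 = 20.24 kg
  SrO: 14.86% × 100.0 = 14.86 kg
  SiO2: 30.58% × 100.0 = 30.58 kg
A balance pass over the oxides, using the reported weights, for the quoted basis mass (target by target, the sums agree exact up to rounding of places):
  PbO: 23.65·0.9775 = 23.12 kg (target 23.12 kg)
  MgO: 22.81·0.3168 + 18.25·0.2182 = 11.21 kg (target 11.21 kg)
  CaO: 30.90·0.4753 + 18.25·0.3043 = 20.24 kg (target 20.24 kg)
  SrO: 21.16·0.7023 = 14.86 kg (target 14.86 kg)
  SiO2: 30.90·0.5217 + 22.81·0.6338 = 30.58 kg (target 30.58 kg)
Glass-mass bookkeeping: the batch minus its LOI: 100.0 kg (per-oxide target masses sum to 100.0 kg; against the stated basis, 100.0 kg — deltas are rounding alone).
Summing the batch: Σ batch = 116.8 kg; the LOI term Σ batch·LOI equals 16.77 kg; yield: glass divided by total = 85.64%.

Revised batch per 100.0 kg glass melt:
  CaSiO3: 30.90 kg
  strontianite: 21.16 kg
  red lead: 23.65 kg
  talc: 22.81 kg
  CaMg(CO3)2: 18.25 kg
Total batch = 116.8 kg; LOI loss = 16.77 kg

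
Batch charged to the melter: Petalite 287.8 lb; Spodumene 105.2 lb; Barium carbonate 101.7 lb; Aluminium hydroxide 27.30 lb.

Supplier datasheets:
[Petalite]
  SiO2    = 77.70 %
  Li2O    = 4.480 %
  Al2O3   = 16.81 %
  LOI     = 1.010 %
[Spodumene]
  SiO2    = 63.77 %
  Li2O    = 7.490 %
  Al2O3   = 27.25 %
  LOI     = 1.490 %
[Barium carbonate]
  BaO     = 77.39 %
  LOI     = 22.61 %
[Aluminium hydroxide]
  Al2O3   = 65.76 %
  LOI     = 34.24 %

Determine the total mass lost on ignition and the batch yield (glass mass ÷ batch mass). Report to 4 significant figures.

Values along the way are displayed rounded off to 4 significant figures within the worked lines — all arithmetic runs at exact precision end to end; every reported result carries a single rounding; all derived quantities (net glass mass, the four compositions, yield, totals, LOI) are computed starting from the weights per 485.2 lb of glass in exact precision as they appear in question or answer.
Each material's LOI contribution:
  Petalite: 287.8 × 0.01010 = 2.907 lb
  Spodumene: 105.2 × 0.01490 = 1.567 lb
  Barium carbonate: 101.7 × 0.2261 = 22.99 lb
  Aluminium hydroxide: 27.30 × 0.3424 = 9.348 lb
Total LOI = 36.82 lb
Glass = batch − LOI = 522.0 − 36.82 = 485.2 lb

LOI loss = 36.82 lb; glass = 485.2 lb; yield = 92.95%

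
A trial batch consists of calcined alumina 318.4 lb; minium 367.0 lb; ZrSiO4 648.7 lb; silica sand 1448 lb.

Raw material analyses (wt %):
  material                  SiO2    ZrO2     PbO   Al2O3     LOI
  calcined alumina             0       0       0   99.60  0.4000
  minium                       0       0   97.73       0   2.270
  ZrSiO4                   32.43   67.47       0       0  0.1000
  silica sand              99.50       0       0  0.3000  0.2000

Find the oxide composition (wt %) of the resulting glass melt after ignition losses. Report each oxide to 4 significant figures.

Glass mass = 2769 lb (batch 2782 − LOI 13.15).
Composition: SiO2 59.63%, ZrO2 15.81%, PbO 12.95%, Al2O3 11.61%

The intermediate values appear with 4-significant-figure rounding across the worked steps — each numeric step holds full precision all the way through. Each reported figure is rounded just once — all derived quantities, which include four oxide percentages, totals, net glass mass, the yield, LOI, are rebuilt at exact precision, as given in the problem or answer text, starting from the weights on 2769 lb of glass.
Oxide masses out of the charge:
  SiO2: 648.7·0.3243 + 1448·0.9950 = 1651 lb
  ZrO2: 648.7·0.6747 = 437.7 lb
  PbO: 367.0·0.9773 = 358.7 lb
  Al2O3: 318.4·0.9960 + 1448·0.003000 = 321.5 lb
LOI: 318.4·0.004000 + 367.0·0.02270 + 648.7·0.001000 + 1448·0.002000 = 13.15 lb
batch − LOI leaves glass = 2782 − 13.15 = 2769 lb (the oxide masses sum to this)
percent share: oxide ÷ glass, ×100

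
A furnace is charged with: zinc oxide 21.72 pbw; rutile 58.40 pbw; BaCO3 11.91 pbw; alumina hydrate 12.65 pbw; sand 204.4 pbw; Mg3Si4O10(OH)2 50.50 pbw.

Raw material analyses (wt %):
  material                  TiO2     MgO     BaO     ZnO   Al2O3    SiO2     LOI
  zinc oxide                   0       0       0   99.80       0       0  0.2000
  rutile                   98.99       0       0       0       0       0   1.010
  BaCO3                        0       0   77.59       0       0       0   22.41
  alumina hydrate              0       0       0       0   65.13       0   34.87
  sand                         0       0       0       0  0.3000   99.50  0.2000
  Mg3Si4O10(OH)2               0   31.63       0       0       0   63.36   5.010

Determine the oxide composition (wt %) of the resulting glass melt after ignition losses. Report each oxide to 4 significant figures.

Glass mass = 348.9 pbw (batch 359.6 − LOI 10.65).
Composition: TiO2 16.57%, MgO 4.578%, BaO 2.648%, ZnO 6.212%, Al2O3 2.537%, SiO2 67.46%

Every computation runs at full precision at each step — mid-chain values are displayed (rounded to four significant digits) on the page. Every reported result takes a single rounding. The derived quantities (totals, LOI, the six compositions, net glass mass, the yield) are carried from the batch weights at 348.9 pbw of glass at exact precision as set out in question or answer.
What the batch supplies per oxide:
  TiO2: 58.40·0.9899 = 57.81 pbw
  MgO: 50.50·0.3163 = 15.97 pbw
  BaO: 11.91·0.7759 = 9.241 pbw
  ZnO: 21.72·0.9980 = 21.68 pbw
  Al2O3: 12.65·0.6513 + 204.4·0.003000 = 8.852 pbw
  SiO2: 204.4·0.9950 + 50.50·0.6336 = 235.4 pbw
LOI: 21.72·0.002000 + 58.40·0.01010 + 11.91·0.2241 + 12.65·0.3487 + 204.4·0.002000 + 50.50·0.05010 = 10.65 pbw
Resulting glass, batch − LOI: 359.6 − 10.65 = 348.9 pbw (the oxide masses sum to this)
each oxide over glass, ×100, is wt %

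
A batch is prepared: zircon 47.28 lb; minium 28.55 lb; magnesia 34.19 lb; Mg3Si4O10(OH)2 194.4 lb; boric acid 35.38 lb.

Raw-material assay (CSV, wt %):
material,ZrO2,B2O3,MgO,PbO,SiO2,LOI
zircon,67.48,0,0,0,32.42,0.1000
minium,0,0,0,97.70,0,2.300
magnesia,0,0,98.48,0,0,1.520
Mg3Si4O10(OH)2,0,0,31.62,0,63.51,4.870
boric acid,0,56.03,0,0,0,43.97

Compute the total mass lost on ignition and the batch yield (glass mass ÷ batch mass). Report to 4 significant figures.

LOI loss = 26.25 lb; glass = 313.6 lb; yield = 92.28%

Values along the way are shown, rounded to four significant figures, within the worked lines. The working math keeps exact precision end to end — exactly one rounding lands on every reported value — all derived quantities (the yield, ignition loss, totals, glass mass, five oxide percentages) are re-derived in full precision from the weighed amounts at 313.6 lb of glass exactly as shown in question or answer.
Loss on ignition, line by line:
  zircon: 47.28 × 0.001000 = 0.04728 lb
  minium: 28.55 × 0.02300 = 0.6566 lb
  magnesia: 34.19 × 0.01520 = 0.5197 lb
  Mg3Si4O10(OH)2: 194.4 × 0.04870 = 9.467 lb
  boric acid: 35.38 × 0.4397 = 15.56 lb
Total LOI = 26.25 lb
Glass = batch − LOI = 339.8 − 26.25 = 313.6 lb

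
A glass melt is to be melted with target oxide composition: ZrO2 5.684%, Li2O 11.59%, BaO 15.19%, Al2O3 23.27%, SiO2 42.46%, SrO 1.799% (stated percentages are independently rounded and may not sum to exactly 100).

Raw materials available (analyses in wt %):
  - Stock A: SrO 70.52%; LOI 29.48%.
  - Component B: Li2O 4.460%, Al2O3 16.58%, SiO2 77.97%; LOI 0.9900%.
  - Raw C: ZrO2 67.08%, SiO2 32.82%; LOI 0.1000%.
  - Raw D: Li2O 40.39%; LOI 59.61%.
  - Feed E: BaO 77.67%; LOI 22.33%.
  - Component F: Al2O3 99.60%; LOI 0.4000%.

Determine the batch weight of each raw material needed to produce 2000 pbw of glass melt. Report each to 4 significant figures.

Batch per 2000 pbw glass melt:
  Stock A: 51.02 pbw
  Component B: 1018 pbw
  Raw C: 169.5 pbw
  Raw D: 461.5 pbw
  Feed E: 391.1 pbw
  Component F: 297.8 pbw
Total batch = 2389 pbw; LOI loss = 388.9 pbw; yield = 83.72%

Working values are shown rounded off to 4 significant digits in the printout — all arithmetic runs at full precision throughout — a single rounding finalizes each reported result. All derived quantities are re-derived at exact precision (six oxide percentages, yield, LOI, glass mass, totals) from the weighed amounts at 2000 pbw of glass, precisely as stated by the problem or the answer.
Target oxide masses per 2000 pbw glass melt:
  ZrO2: 5.684% × 2000 = 113.7 pbw
  Li2O: 11.59% × 2000 = 231.8 pbw
  BaO: 15.19% × 2000 = 303.8 pbw
  Al2O3: 23.27% × 2000 = 465.4 pbw
  SiO2: 42.46% × 2000 = 849.2 pbw
  SrO: 1.799% × 2000 = 35.98 pbw
Checking each oxide sum on the weights just shown, at the basis given (every target is met by its sum modulo rounding of the values):
  ZrO2: 169.5·0.6708 = 113.7 pbw (target 113.7 pbw)
  Li2O: 1018·0.04460 + 461.5·0.4039 = 231.8 pbw (target 231.8 pbw)
  BaO: 391.1·0.7767 = 303.8 pbw (target 303.8 pbw)
  Al2O3: 1018·0.1658 + 297.8·0.9960 = 465.4 pbw (target 465.4 pbw)
  SiO2: 1018·0.7797 + 169.5·0.3282 = 849.4 pbw (target 849.2 pbw)
  SrO: 51.02·0.7052 = 35.98 pbw (target 35.98 pbw)
Glass-mass sanity pass: total charge less LOI = 2000 pbw (targets for the oxides total 2000 pbw; versus the stated basis of 2000 pbw — differing by rounding only).
Batch total: Σ batch = 2389 pbw; LOI loss = Σ batch·LOI = 388.9 pbw; yield: glass divided by total = 83.72%.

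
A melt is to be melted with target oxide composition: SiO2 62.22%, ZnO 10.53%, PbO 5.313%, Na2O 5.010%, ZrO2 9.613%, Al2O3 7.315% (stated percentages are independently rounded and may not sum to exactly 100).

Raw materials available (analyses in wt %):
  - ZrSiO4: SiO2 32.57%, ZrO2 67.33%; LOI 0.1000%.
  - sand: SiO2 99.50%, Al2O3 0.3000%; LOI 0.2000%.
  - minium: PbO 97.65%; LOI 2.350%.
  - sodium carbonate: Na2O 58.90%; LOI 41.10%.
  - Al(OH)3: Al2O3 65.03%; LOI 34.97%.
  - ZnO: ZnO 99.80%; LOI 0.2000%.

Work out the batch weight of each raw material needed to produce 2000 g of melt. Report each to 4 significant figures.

Intermediates are printed, rounded to four significant digits, on the page — all internal work holds full precision at all times. Each reported result receives exactly one rounding. Derived quantities (glass mass, the six compositions, yield, totals, LOI) are computed at exact precision using the weight values for 2000 g of glass as written in the question or the answer.
Target oxide masses per 2000 g melt:
  SiO2: 62.22% × 2000 = 1244 g
  ZnO: 10.53% × 2000 = 210.6 g
  PbO: 5.313% × 2000 = 106.3 g
  Na2O: 5.010% × 2000 = 100.2 g
  ZrO2: 9.613% × 2000 = 192.3 g
  Al2O3: 7.315% × 2000 = 146.3 g
Per-oxide balance check on the weights just shown, relative to the basis at hand (target by target, the sums agree inside rounding margins):
  SiO2: 285.5·0.3257 + 1157·0.9950 = 1244 g (target 1244 g)
  ZnO: 211.0·0.9980 = 210.6 g (target 210.6 g)
  PbO: 108.8·0.9765 = 106.2 g (target 106.3 g)
  Na2O: 170.1·0.5890 = 100.2 g (target 100.2 g)
  ZrO2: 285.5·0.6733 = 192.2 g (target 192.3 g)
  Al2O3: 1157·0.003000 + 219.6·0.6503 = 146.3 g (target 146.3 g)
Glass-mass bookkeeping: batch Σ − ignition loss = 2000 g (the Σ of target masses is 2000 g; basis as stated: 2000 g — gaps are rounding artifacts).
Whole-batch sum: Σ batch = 2152 g; loss to ignition Σ batch·LOI = 152.3 g; yield = glass ÷ total batch = 92.92%.

Batch per 2000 g melt:
  ZrSiO4: 285.5 g
  sand: 1157 g
  minium: 108.8 g
  sodium carbonate: 170.1 g
  Al(OH)3: 219.6 g
  ZnO: 211.0 g
Total batch = 2152 g; LOI loss = 152.3 g; yield = 92.92%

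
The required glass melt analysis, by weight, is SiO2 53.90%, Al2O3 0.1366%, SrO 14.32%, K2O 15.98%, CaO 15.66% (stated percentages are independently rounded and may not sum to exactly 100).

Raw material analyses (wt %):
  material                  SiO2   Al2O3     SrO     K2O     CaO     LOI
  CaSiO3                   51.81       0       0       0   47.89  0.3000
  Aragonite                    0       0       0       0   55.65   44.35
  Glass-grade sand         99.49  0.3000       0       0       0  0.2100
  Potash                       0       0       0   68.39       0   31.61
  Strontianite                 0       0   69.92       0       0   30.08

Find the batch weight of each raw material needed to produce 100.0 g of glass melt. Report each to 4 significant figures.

Each numeric step keeps full float precision at all times — values along the way are shown with 4-significant-figure rounding within the worked lines — each reported result carries a single rounding — derived quantities (the five compositions, LOI, the totals, yield, glass mass) are computed in full float precision using the weight values for 100.0 g of glass, precisely as stated by question or answer.
Target masses of each oxide per 100.0 g glass melt:
  SiO2: 53.90% × 100.0 = 53.90 g
  Al2O3: 0.1366% × 100.0 = 0.1366 g
  SrO: 14.32% × 100.0 = 14.32 g
  K2O: 15.98% × 100.0 = 15.98 g
  CaO: 15.66% × 100.0 = 15.66 g
A balance pass over the oxides, per the reported batch figures, on the stated basis (each sum matches its target mass once rounding is allowed for):
  SiO2: 16.60·0.5181 + 45.53·0.9949 = 53.90 g (target 53.90 g)
  Al2O3: 45.53·0.003000 = 0.1366 g (target 0.1366 g)
  SrO: 20.48·0.6992 = 14.32 g (target 14.32 g)
  K2O: 23.37·0.6839 = 15.98 g (target 15.98 g)
  CaO: 16.60·0.4789 + 13.86·0.5565 = 15.66 g (target 15.66 g)
Mass balance on the glass: the batch minus its LOI: 100.0 g (targets for the oxides total 100.0 g; with the basis standing at 100.0 g — any gap is answer rounding).
Adding the batch up: Σ batch = 119.8 g; LOI loss = Σ batch·LOI = 19.84 g; as yield: glass ÷ batch → 83.44%.

Batch per 100.0 g glass melt:
  CaSiO3: 16.60 g
  Aragonite: 13.86 g
  Glass-grade sand: 45.53 g
  Potash: 23.37 g
  Strontianite: 20.48 g
Total batch = 119.8 g; LOI loss = 19.84 g; yield = 83.44%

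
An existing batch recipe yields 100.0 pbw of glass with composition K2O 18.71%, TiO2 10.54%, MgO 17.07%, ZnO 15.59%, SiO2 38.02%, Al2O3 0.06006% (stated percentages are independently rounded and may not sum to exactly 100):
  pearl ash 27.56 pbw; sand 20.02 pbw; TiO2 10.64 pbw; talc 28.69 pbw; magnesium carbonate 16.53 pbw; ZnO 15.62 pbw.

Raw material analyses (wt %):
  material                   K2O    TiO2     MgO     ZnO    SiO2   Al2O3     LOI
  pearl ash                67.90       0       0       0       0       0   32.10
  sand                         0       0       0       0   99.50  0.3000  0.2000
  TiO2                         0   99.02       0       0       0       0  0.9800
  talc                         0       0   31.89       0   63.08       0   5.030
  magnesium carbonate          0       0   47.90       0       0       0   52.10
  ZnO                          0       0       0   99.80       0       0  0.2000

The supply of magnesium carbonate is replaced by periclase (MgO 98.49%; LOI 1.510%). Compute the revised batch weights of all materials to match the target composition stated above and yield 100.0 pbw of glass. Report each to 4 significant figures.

All internal work carries full float precision all the way through. In-progress results are printed (rounded to four significant figures) at each printed step. A single rounding completes each reported value. Derived quantities are recomputed at exact precision (yield, ignition loss, the totals, glass mass, six oxide percentages) from the weighed amounts on 100.0 pbw of glass as given in the problem or the answer.
Target oxide masses per 100.0 pbw glass:
  K2O: 18.71% × 100.0 = 18.71 pbw
  TiO2: 10.54% × 100.0 = 10.54 pbw
  MgO: 17.07% × 100.0 = 17.07 pbw
  ZnO: 15.59% × 100.0 = 15.59 pbw
  SiO2: 38.02% × 100.0 = 38.02 pbw
  Al2O3: 0.06006% × 100.0 = 0.06006 pbw
Checking each oxide sum on the weights just shown, on the stated basis (every target is met by its sum once rounding is allowed for):
  K2O: 27.56·0.6790 = 18.71 pbw (target 18.71 pbw)
  TiO2: 10.64·0.9902 = 10.54 pbw (target 10.54 pbw)
  MgO: 28.69·0.3189 + 8.041·0.9849 = 17.07 pbw (target 17.07 pbw)
  ZnO: 15.62·0.9980 = 15.59 pbw (target 15.59 pbw)
  SiO2: 20.02·0.9950 + 28.69·0.6308 = 38.02 pbw (target 38.02 pbw)
  Al2O3: 20.02·0.003000 = 0.06006 pbw (target 0.06006 pbw)
Mass balance on the glass: batch total minus LOI = 99.98 pbw (per-oxide target masses sum to 99.99 pbw; versus the stated basis of 100.0 pbw — a pure rounding effect).
Adding the batch up: Σ batch = 110.6 pbw; LOI removed, Σ of batch·LOI: 10.59 pbw; yield, glass over the total, = 90.43%.

Revised batch per 100.0 pbw glass:
  pearl ash: 27.56 pbw
  sand: 20.02 pbw
  TiO2: 10.64 pbw
  talc: 28.69 pbw
  periclase: 8.041 pbw
  ZnO: 15.62 pbw
Total batch = 110.6 pbw; LOI loss = 10.59 pbw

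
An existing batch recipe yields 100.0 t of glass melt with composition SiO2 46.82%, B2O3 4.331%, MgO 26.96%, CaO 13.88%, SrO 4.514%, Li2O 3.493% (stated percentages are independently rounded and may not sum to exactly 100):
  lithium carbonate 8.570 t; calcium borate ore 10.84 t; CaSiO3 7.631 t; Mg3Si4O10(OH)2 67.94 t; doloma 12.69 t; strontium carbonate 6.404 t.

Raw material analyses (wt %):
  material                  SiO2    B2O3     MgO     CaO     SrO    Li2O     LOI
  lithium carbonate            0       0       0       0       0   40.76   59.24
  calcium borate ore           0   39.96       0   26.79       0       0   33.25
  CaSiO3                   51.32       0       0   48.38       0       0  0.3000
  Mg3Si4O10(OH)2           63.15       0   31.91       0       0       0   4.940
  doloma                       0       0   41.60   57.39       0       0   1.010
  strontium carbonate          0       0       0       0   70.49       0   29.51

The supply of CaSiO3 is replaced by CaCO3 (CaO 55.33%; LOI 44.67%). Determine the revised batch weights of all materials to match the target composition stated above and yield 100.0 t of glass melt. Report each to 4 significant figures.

Intermediates are shown, rounded to 4 significant figures, within the worked lines — each numeric step carries full precision throughout — exactly one rounding goes into every reported number. Derived quantities are rebuilt in full float precision (the yield, glass mass, ignition loss, totals, six oxide percentages) from the weighed amounts per 100.0 t of glass, exactly as printed in problem or answer.
Target masses of each oxide per 100.0 t glass melt:
  SiO2: 46.82% × 100.0 = 46.82 t
  B2O3: 4.331% × 100.0 = 4.331 t
  MgO: 26.96% × 100.0 = 26.96 t
  CaO: 13.88% × 100.0 = 13.88 t
  SrO: 4.514% × 100.0 = 4.514 t
  Li2O: 3.493% × 100.0 = 3.493 t
A balance pass over the oxides, applying the batch weights above, relative to the basis at hand (every target is met by its sum within answer rounding):
  SiO2: 74.14·0.6315 = 46.82 t (target 46.82 t)
  B2O3: 10.84·0.3996 = 4.332 t (target 4.331 t)
  MgO: 74.14·0.3191 + 7.937·0.4160 = 26.96 t (target 26.96 t)
  CaO: 10.84·0.2679 + 11.61·0.5533 + 7.937·0.5739 = 13.88 t (target 13.88 t)
  SrO: 6.404·0.7049 = 4.514 t (target 4.514 t)
  Li2O: 8.570·0.4076 = 3.493 t (target 3.493 t)
Consistency of the glass mass: net batch after ignition = 100.0 t (oxide target masses add up to 100.0 t; basis as stated: 100.0 t — gaps are rounding artifacts).
Summing the batch: Σ batch = 119.5 t; LOI loss = Σ batch·LOI = 19.50 t; yield, glass over the total, = 83.68%.

Revised batch per 100.0 t glass melt:
  lithium carbonate: 8.570 t
  calcium borate ore: 10.84 t
  CaCO3: 11.61 t
  Mg3Si4O10(OH)2: 74.14 t
  doloma: 7.937 t
  strontium carbonate: 6.404 t
Total batch = 119.5 t; LOI loss = 19.50 t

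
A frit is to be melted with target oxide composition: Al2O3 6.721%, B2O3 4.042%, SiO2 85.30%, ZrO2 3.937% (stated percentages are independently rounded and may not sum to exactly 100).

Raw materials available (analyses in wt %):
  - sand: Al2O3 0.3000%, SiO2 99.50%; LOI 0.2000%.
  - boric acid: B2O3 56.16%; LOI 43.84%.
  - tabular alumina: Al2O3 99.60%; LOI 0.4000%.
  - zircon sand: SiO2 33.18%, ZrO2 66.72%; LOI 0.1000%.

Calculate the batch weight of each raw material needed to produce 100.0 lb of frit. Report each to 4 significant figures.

The working math holds full precision through every step. Mid-chain values are shown, rounded to 4 significant figures, on the page. Exactly one rounding goes into every reported figure. The derived quantities, which include net glass mass, LOI, yield, totals, the four compositions, are recomputed at exact precision, as written in the problem or the answer, using the weight values at 100.0 lb of glass.
Oxide-by-oxide targets in 100.0 lb frit:
  Al2O3: 6.721% × 100.0 = 6.721 lb
  B2O3: 4.042% × 100.0 = 4.042 lb
  SiO2: 85.30% × 100.0 = 85.30 lb
  ZrO2: 3.937% × 100.0 = 3.937 lb
Balance tally, oxide-wise, using the reported weights, for the quoted basis mass (summed amounts equal target values within answer rounding):
  Al2O3: 83.76·0.003000 + 6.496·0.9960 = 6.721 lb (target 6.721 lb)
  B2O3: 7.197·0.5616 = 4.042 lb (target 4.042 lb)
  SiO2: 83.76·0.9950 + 5.901·0.3318 = 85.30 lb (target 85.30 lb)
  ZrO2: 5.901·0.6672 = 3.937 lb (target 3.937 lb)
Mass balance on the glass: net batch after ignition = 100.0 lb (targets for the oxides total 100.0 lb; stated basis 100.0 lb — differing by rounding only).
Whole-batch sum: Σ batch = 103.4 lb; Σ batch·LOI gives LOI loss = 3.355 lb; yield: glass divided by total = 96.75%.

Batch per 100.0 lb frit:
  sand: 83.76 lb
  boric acid: 7.197 lb
  tabular alumina: 6.496 lb
  zircon sand: 5.901 lb
Total batch = 103.4 lb; LOI loss = 3.355 lb; yield = 96.75%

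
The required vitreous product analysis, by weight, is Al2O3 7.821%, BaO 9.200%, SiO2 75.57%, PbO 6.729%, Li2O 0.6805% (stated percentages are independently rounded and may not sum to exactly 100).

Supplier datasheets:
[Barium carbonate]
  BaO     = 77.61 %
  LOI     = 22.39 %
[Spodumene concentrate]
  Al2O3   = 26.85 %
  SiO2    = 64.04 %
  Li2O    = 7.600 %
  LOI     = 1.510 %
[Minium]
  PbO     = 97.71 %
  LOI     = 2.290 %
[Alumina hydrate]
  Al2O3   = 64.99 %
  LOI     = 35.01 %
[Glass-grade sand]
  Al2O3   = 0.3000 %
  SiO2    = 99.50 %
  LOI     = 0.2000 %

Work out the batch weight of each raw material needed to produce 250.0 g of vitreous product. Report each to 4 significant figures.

The working math holds full float precision through the solve; working values are shown rounded to 4 significant digits across the worked steps. Exactly one rounding is applied to each reported figure — derived quantities, which include yield, totals, five oxide percentages, glass mass, ignition loss, are computed in exact precision, as given in either problem or answer, using the weight values for 250.0 g of glass.
Oxide-by-oxide targets in 250.0 g vitreous product:
  Al2O3: 7.821% × 250.0 = 19.55 g
  BaO: 9.200% × 250.0 = 23.00 g
  SiO2: 75.57% × 250.0 = 188.9 g
  PbO: 6.729% × 250.0 = 16.82 g
  Li2O: 0.6805% × 250.0 = 1.701 g
Balance tally, oxide-wise, applying the batch weights above, against the basis in use (every target is met by its sum exact up to rounding of places):
  Al2O3: 22.38·0.2685 + 20.03·0.6499 + 175.5·0.003000 = 19.55 g (target 19.55 g)
  BaO: 29.64·0.7761 = 23.00 g (target 23.00 g)
  SiO2: 22.38·0.6404 + 175.5·0.9950 = 189.0 g (target 188.9 g)
  PbO: 17.22·0.9771 = 16.83 g (target 16.82 g)
  Li2O: 22.38·0.07600 = 1.701 g (target 1.701 g)
Glass-mass bookkeeping: batch total minus LOI = 250.0 g (targets for the oxides total 250.0 g; with the basis standing at 250.0 g — gaps are rounding artifacts).
Whole-batch sum: Σ batch = 264.8 g; LOI loss = Σ batch·LOI = 14.73 g; glass ÷ batch gives a yield of 94.44%.

Batch per 250.0 g vitreous product:
  Barium carbonate: 29.64 g
  Spodumene concentrate: 22.38 g
  Minium: 17.22 g
  Alumina hydrate: 20.03 g
  Glass-grade sand: 175.5 g
Total batch = 264.8 g; LOI loss = 14.73 g; yield = 94.44%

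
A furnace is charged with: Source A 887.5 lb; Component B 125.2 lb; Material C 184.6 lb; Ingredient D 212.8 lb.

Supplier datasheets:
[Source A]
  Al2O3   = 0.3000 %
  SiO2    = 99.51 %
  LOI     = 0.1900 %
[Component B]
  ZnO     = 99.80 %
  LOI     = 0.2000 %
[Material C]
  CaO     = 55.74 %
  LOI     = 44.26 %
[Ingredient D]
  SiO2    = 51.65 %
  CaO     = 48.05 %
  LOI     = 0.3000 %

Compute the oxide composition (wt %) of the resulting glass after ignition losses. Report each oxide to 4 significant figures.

In-progress results appear rounded off to 4 significant figures in the working. The working math maintains full float precision through the solve. Each reported result is rounded just once. The derived quantities are recomputed in full precision (totals, LOI, the four compositions, the yield, glass mass) starting from the weights for 1326 lb of glass as quoted within the problem or the answer.
Per-oxide mass from batch:
  Al2O3: 887.5·0.003000 = 2.663 lb
  ZnO: 125.2·0.9980 = 124.9 lb
  SiO2: 887.5·0.9951 + 212.8·0.5165 = 993.1 lb
  CaO: 184.6·0.5574 + 212.8·0.4805 = 205.1 lb
LOI: 887.5·0.001900 + 125.2·0.002000 + 184.6·0.4426 + 212.8·0.003000 = 84.28 lb
Resulting glass, batch − LOI: 1410 − 84.28 = 1326 lb (equal to the oxide-mass sum)
wt % = 100 × oxide mass / glass mass

Glass mass = 1326 lb (batch 1410 − LOI 84.28).
Composition: Al2O3 0.2008%, ZnO 9.424%, SiO2 74.90%, CaO 15.47%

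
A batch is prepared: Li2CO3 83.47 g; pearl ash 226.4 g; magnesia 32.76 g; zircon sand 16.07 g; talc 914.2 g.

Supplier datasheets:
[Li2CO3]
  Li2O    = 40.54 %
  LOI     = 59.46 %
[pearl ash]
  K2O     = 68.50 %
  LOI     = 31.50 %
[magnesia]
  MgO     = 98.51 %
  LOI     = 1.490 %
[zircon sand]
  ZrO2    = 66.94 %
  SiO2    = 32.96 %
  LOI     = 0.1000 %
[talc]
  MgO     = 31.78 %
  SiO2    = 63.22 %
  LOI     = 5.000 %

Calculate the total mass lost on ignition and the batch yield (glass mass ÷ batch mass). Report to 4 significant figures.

Rounding to 4 significant figures governs each in-between result as printed. The whole derivation maintains exact precision from first step to last — a single rounding completes every reported result; derived quantities (yield, ignition loss, the five compositions, net glass mass, the totals) are computed using the weight values at 1106 g of glass in full float precision, as given in either problem or answer.
LOI of each material in turn:
  Li2CO3: 83.47 × 0.5946 = 49.63 g
  pearl ash: 226.4 × 0.3150 = 71.32 g
  magnesia: 32.76 × 0.01490 = 0.4881 g
  zircon sand: 16.07 × 0.001000 = 0.01607 g
  talc: 914.2 × 0.05000 = 45.71 g
Total LOI = 167.2 g
Glass = batch − LOI = 1273 − 167.2 = 1106 g

LOI loss = 167.2 g; glass = 1106 g; yield = 86.87%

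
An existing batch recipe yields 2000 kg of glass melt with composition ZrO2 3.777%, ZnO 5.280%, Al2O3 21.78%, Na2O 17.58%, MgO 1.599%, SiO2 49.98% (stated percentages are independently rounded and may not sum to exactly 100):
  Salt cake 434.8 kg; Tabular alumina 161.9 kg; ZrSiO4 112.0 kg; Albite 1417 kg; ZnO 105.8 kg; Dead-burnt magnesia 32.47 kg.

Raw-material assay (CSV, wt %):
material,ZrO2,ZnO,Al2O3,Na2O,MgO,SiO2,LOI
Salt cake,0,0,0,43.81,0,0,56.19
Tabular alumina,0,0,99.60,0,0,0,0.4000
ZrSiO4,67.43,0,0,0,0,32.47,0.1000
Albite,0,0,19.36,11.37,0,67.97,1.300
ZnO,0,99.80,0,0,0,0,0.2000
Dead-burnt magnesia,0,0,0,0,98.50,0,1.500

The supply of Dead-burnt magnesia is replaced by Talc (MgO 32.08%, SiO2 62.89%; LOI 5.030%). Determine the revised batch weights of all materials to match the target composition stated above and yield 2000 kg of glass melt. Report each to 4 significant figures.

In-progress results are printed, rounded to 4 significant digits, within the worked lines; all internal work carries full precision at all times — exactly one rounding goes into each reported number. The derived quantities, including LOI, the six compositions, yield, totals, net glass mass, are rebuilt from the weighed amounts per 2000 kg of glass in full precision, as quoted within problem or answer.
Oxide-by-oxide targets in 2000 kg glass melt:
  ZrO2: 3.777% × 2000 = 75.54 kg
  ZnO: 5.280% × 2000 = 105.6 kg
  Al2O3: 21.78% × 2000 = 435.6 kg
  Na2O: 17.58% × 2000 = 351.6 kg
  MgO: 1.599% × 2000 = 31.98 kg
  SiO2: 49.98% × 2000 = 999.6 kg
A balance pass over the oxides, applying the batch weights above, per the basis as stated (summed amounts equal target values exact up to rounding of places):
  ZrO2: 112.0·0.6743 = 75.52 kg (target 75.54 kg)
  ZnO: 105.8·0.9980 = 105.6 kg (target 105.6 kg)
  Al2O3: 179.8·0.9960 + 1325·0.1936 = 435.6 kg (target 435.6 kg)
  Na2O: 458.7·0.4381 + 1325·0.1137 = 351.6 kg (target 351.6 kg)
  MgO: 99.69·0.3208 = 31.98 kg (target 31.98 kg)
  SiO2: 112.0·0.3247 + 1325·0.6797 + 99.69·0.6289 = 999.7 kg (target 999.6 kg)
Glass-mass sanity pass: whole batch net of LOI = 2000 kg (the Σ of target masses is 2000 kg; versus the stated basis of 2000 kg — a pure rounding effect).
Batch total: Σ batch = 2281 kg; Σ batch·LOI gives LOI loss = 281.0 kg; the yield ratio, glass ÷ batch: 87.68%.

Revised batch per 2000 kg glass melt:
  Salt cake: 458.7 kg
  Tabular alumina: 179.8 kg
  ZrSiO4: 112.0 kg
  Albite: 1325 kg
  ZnO: 105.8 kg
  Talc: 99.69 kg
Total batch = 2281 kg; LOI loss = 281.0 kg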